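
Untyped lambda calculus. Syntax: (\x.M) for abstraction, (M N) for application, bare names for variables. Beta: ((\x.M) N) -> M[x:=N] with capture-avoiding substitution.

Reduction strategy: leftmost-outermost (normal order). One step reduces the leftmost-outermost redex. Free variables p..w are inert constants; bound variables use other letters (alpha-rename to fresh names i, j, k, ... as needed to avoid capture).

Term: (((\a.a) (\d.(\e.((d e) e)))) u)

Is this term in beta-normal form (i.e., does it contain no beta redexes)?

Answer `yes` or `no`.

Term: (((\a.a) (\d.(\e.((d e) e)))) u)
Found 1 beta redex(es).

Answer: no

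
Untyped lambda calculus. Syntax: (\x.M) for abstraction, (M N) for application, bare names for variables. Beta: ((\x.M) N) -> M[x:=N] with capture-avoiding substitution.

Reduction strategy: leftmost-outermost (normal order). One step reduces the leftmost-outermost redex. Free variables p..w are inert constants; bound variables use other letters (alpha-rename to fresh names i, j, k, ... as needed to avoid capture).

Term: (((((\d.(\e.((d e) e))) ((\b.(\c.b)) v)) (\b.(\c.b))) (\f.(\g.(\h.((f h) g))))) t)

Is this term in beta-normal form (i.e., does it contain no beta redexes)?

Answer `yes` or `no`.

Term: (((((\d.(\e.((d e) e))) ((\b.(\c.b)) v)) (\b.(\c.b))) (\f.(\g.(\h.((f h) g))))) t)
Found 2 beta redex(es).

Answer: no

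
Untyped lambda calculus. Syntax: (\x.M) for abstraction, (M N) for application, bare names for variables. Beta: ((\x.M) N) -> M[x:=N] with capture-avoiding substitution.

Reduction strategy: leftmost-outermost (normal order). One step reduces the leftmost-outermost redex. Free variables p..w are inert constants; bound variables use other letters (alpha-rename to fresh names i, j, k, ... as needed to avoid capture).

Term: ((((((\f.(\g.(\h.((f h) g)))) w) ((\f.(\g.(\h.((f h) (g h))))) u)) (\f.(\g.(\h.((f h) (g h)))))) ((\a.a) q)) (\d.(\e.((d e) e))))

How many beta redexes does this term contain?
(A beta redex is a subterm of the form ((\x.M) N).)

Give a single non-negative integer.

Term: ((((((\f.(\g.(\h.((f h) g)))) w) ((\f.(\g.(\h.((f h) (g h))))) u)) (\f.(\g.(\h.((f h) (g h)))))) ((\a.a) q)) (\d.(\e.((d e) e))))
  Redex: ((\f.(\g.(\h.((f h) g)))) w)
  Redex: ((\f.(\g.(\h.((f h) (g h))))) u)
  Redex: ((\a.a) q)
Total redexes: 3

Answer: 3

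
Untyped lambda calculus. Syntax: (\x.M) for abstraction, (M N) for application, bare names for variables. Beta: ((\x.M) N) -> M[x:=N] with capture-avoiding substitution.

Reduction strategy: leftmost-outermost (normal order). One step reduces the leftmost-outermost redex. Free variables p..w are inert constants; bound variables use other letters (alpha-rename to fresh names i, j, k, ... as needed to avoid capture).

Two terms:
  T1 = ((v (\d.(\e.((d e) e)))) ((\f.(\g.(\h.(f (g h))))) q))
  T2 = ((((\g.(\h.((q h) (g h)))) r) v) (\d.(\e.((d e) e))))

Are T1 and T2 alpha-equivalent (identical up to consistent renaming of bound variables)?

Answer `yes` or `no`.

Term 1: ((v (\d.(\e.((d e) e)))) ((\f.(\g.(\h.(f (g h))))) q))
Term 2: ((((\g.(\h.((q h) (g h)))) r) v) (\d.(\e.((d e) e))))
Alpha-equivalence: compare structure up to binder renaming.
Result: False

Answer: no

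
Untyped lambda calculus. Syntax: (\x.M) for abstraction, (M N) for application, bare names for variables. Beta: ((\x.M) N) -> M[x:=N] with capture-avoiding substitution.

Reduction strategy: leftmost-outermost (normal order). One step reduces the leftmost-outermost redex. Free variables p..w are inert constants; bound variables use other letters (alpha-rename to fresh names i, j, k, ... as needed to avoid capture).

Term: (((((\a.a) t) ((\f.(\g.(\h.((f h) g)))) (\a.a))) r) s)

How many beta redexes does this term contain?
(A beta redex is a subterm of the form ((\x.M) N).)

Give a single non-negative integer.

Term: (((((\a.a) t) ((\f.(\g.(\h.((f h) g)))) (\a.a))) r) s)
  Redex: ((\a.a) t)
  Redex: ((\f.(\g.(\h.((f h) g)))) (\a.a))
Total redexes: 2

Answer: 2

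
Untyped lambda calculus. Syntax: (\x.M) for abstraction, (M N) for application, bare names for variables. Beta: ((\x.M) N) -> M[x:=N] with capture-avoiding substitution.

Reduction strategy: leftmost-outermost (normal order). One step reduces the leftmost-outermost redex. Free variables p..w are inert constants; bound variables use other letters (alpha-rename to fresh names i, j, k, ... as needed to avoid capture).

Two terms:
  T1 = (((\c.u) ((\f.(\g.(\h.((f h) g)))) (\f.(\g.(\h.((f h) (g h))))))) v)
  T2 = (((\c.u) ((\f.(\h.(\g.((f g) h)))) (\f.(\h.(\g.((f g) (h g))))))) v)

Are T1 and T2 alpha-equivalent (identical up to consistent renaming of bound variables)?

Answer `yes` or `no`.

Answer: yes

Derivation:
Term 1: (((\c.u) ((\f.(\g.(\h.((f h) g)))) (\f.(\g.(\h.((f h) (g h))))))) v)
Term 2: (((\c.u) ((\f.(\h.(\g.((f g) h)))) (\f.(\h.(\g.((f g) (h g))))))) v)
Alpha-equivalence: compare structure up to binder renaming.
Result: True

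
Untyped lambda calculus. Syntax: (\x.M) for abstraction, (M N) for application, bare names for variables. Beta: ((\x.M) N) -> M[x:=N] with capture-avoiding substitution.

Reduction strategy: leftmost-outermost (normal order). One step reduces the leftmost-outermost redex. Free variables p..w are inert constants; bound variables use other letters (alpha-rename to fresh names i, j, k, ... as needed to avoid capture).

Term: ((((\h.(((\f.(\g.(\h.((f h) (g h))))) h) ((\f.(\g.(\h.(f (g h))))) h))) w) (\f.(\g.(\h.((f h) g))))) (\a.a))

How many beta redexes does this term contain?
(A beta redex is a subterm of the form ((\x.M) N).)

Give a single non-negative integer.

Answer: 3

Derivation:
Term: ((((\h.(((\f.(\g.(\h.((f h) (g h))))) h) ((\f.(\g.(\h.(f (g h))))) h))) w) (\f.(\g.(\h.((f h) g))))) (\a.a))
  Redex: ((\h.(((\f.(\g.(\h.((f h) (g h))))) h) ((\f.(\g.(\h.(f (g h))))) h))) w)
  Redex: ((\f.(\g.(\h.((f h) (g h))))) h)
  Redex: ((\f.(\g.(\h.(f (g h))))) h)
Total redexes: 3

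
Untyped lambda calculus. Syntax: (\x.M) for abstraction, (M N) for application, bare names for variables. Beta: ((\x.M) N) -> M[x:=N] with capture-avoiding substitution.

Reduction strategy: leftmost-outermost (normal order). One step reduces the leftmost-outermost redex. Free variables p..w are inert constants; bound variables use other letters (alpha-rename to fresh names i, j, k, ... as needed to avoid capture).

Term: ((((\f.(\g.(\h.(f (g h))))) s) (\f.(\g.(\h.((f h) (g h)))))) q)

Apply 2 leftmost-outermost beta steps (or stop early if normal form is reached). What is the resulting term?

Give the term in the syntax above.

Step 0: ((((\f.(\g.(\h.(f (g h))))) s) (\f.(\g.(\h.((f h) (g h)))))) q)
Step 1: (((\g.(\h.(s (g h)))) (\f.(\g.(\h.((f h) (g h)))))) q)
Step 2: ((\h.(s ((\f.(\g.(\h.((f h) (g h))))) h))) q)

Answer: ((\h.(s ((\f.(\g.(\h.((f h) (g h))))) h))) q)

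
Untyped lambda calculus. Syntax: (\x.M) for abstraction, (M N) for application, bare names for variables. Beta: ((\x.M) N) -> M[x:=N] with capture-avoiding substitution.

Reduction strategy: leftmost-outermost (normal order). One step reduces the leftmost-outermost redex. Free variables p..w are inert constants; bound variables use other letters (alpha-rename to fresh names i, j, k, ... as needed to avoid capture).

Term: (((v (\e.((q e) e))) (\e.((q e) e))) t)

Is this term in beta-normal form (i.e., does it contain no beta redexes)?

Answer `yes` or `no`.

Answer: yes

Derivation:
Term: (((v (\e.((q e) e))) (\e.((q e) e))) t)
No beta redexes found.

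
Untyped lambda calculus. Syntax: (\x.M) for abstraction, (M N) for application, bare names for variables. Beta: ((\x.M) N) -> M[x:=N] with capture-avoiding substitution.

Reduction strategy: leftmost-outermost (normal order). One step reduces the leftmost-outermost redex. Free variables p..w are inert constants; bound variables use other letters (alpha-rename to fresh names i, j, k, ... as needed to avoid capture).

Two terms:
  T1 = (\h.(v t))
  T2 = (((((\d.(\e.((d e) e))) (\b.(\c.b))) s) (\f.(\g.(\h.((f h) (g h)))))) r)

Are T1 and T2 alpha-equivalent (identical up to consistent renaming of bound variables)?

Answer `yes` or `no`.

Term 1: (\h.(v t))
Term 2: (((((\d.(\e.((d e) e))) (\b.(\c.b))) s) (\f.(\g.(\h.((f h) (g h)))))) r)
Alpha-equivalence: compare structure up to binder renaming.
Result: False

Answer: no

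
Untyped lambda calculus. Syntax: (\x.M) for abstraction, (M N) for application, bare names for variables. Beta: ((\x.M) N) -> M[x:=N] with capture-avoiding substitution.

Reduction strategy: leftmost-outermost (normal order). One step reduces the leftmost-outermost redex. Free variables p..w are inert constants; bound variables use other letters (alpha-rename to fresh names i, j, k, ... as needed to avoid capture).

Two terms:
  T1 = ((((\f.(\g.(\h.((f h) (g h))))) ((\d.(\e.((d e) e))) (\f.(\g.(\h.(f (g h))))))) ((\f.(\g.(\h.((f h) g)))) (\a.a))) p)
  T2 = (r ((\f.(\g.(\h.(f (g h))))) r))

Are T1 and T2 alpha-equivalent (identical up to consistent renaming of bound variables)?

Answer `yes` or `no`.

Term 1: ((((\f.(\g.(\h.((f h) (g h))))) ((\d.(\e.((d e) e))) (\f.(\g.(\h.(f (g h))))))) ((\f.(\g.(\h.((f h) g)))) (\a.a))) p)
Term 2: (r ((\f.(\g.(\h.(f (g h))))) r))
Alpha-equivalence: compare structure up to binder renaming.
Result: False

Answer: no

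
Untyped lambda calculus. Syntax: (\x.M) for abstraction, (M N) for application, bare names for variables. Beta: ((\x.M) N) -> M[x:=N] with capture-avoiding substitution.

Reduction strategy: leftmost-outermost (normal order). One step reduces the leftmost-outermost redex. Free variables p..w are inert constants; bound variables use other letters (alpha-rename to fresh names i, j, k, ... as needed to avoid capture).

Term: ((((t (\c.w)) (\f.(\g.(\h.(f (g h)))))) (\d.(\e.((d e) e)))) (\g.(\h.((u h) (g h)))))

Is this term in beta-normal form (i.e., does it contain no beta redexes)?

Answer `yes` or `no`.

Answer: yes

Derivation:
Term: ((((t (\c.w)) (\f.(\g.(\h.(f (g h)))))) (\d.(\e.((d e) e)))) (\g.(\h.((u h) (g h)))))
No beta redexes found.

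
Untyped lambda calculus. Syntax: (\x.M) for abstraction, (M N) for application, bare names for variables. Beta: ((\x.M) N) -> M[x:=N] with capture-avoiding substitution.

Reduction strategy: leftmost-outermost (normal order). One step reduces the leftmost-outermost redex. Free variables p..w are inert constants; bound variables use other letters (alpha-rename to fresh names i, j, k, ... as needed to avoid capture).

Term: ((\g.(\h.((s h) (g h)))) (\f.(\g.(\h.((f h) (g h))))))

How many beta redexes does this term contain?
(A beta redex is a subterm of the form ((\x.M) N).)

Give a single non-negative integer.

Term: ((\g.(\h.((s h) (g h)))) (\f.(\g.(\h.((f h) (g h))))))
  Redex: ((\g.(\h.((s h) (g h)))) (\f.(\g.(\h.((f h) (g h))))))
Total redexes: 1

Answer: 1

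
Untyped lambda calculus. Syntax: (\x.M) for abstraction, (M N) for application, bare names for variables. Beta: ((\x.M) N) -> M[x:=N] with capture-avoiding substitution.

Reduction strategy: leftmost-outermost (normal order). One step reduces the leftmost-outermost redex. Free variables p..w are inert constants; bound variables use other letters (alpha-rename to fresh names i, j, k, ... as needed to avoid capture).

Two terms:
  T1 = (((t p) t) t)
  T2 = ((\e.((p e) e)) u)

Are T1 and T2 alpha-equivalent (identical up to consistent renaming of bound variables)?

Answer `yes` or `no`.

Answer: no

Derivation:
Term 1: (((t p) t) t)
Term 2: ((\e.((p e) e)) u)
Alpha-equivalence: compare structure up to binder renaming.
Result: False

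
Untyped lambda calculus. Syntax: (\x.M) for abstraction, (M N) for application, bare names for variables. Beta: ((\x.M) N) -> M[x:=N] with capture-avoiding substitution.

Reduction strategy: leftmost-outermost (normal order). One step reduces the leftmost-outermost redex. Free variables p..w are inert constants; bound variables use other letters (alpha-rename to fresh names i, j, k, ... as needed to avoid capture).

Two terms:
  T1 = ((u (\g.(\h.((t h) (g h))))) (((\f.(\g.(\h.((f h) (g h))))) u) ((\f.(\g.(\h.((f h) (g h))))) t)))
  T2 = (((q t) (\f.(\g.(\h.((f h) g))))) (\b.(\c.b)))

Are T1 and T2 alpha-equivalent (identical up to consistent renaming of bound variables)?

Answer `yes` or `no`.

Term 1: ((u (\g.(\h.((t h) (g h))))) (((\f.(\g.(\h.((f h) (g h))))) u) ((\f.(\g.(\h.((f h) (g h))))) t)))
Term 2: (((q t) (\f.(\g.(\h.((f h) g))))) (\b.(\c.b)))
Alpha-equivalence: compare structure up to binder renaming.
Result: False

Answer: no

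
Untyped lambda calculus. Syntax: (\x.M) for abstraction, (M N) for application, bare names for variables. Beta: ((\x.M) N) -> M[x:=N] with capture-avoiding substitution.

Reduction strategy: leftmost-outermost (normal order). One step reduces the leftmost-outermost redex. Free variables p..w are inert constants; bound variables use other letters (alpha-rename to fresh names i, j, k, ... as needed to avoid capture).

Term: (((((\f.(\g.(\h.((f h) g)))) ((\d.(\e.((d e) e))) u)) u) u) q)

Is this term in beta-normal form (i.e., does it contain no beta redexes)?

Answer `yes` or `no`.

Term: (((((\f.(\g.(\h.((f h) g)))) ((\d.(\e.((d e) e))) u)) u) u) q)
Found 2 beta redex(es).

Answer: no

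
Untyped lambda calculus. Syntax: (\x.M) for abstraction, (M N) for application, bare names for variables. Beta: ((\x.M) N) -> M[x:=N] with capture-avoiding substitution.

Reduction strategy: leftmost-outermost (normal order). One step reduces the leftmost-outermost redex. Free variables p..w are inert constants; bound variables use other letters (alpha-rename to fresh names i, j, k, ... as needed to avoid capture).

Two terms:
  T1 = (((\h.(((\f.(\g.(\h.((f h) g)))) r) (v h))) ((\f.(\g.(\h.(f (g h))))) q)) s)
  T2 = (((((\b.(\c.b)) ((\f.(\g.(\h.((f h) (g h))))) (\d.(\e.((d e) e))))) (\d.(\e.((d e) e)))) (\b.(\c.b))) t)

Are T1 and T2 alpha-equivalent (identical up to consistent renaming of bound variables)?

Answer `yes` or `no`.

Term 1: (((\h.(((\f.(\g.(\h.((f h) g)))) r) (v h))) ((\f.(\g.(\h.(f (g h))))) q)) s)
Term 2: (((((\b.(\c.b)) ((\f.(\g.(\h.((f h) (g h))))) (\d.(\e.((d e) e))))) (\d.(\e.((d e) e)))) (\b.(\c.b))) t)
Alpha-equivalence: compare structure up to binder renaming.
Result: False

Answer: no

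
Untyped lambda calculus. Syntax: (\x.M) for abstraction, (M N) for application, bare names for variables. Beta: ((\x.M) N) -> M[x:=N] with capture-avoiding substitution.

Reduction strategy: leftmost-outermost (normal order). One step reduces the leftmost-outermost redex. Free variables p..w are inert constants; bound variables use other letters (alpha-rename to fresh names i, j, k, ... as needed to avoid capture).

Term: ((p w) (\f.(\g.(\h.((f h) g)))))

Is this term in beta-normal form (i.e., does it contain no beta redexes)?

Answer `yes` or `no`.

Term: ((p w) (\f.(\g.(\h.((f h) g)))))
No beta redexes found.

Answer: yes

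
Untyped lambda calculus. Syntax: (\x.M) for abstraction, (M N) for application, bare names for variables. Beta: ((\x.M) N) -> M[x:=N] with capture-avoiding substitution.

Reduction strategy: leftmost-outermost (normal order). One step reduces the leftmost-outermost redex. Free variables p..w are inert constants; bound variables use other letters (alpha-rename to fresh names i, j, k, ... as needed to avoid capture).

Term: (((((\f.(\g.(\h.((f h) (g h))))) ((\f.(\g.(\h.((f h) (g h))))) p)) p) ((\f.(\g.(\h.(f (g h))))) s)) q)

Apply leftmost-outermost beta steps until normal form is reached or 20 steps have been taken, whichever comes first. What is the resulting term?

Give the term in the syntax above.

Step 0: (((((\f.(\g.(\h.((f h) (g h))))) ((\f.(\g.(\h.((f h) (g h))))) p)) p) ((\f.(\g.(\h.(f (g h))))) s)) q)
Step 1: ((((\g.(\h.((((\f.(\g.(\h.((f h) (g h))))) p) h) (g h)))) p) ((\f.(\g.(\h.(f (g h))))) s)) q)
Step 2: (((\h.((((\f.(\g.(\h.((f h) (g h))))) p) h) (p h))) ((\f.(\g.(\h.(f (g h))))) s)) q)
Step 3: (((((\f.(\g.(\h.((f h) (g h))))) p) ((\f.(\g.(\h.(f (g h))))) s)) (p ((\f.(\g.(\h.(f (g h))))) s))) q)
Step 4: ((((\g.(\h.((p h) (g h)))) ((\f.(\g.(\h.(f (g h))))) s)) (p ((\f.(\g.(\h.(f (g h))))) s))) q)
Step 5: (((\h.((p h) (((\f.(\g.(\h.(f (g h))))) s) h))) (p ((\f.(\g.(\h.(f (g h))))) s))) q)
Step 6: (((p (p ((\f.(\g.(\h.(f (g h))))) s))) (((\f.(\g.(\h.(f (g h))))) s) (p ((\f.(\g.(\h.(f (g h))))) s)))) q)
Step 7: (((p (p (\g.(\h.(s (g h)))))) (((\f.(\g.(\h.(f (g h))))) s) (p ((\f.(\g.(\h.(f (g h))))) s)))) q)
Step 8: (((p (p (\g.(\h.(s (g h)))))) ((\g.(\h.(s (g h)))) (p ((\f.(\g.(\h.(f (g h))))) s)))) q)
Step 9: (((p (p (\g.(\h.(s (g h)))))) (\h.(s ((p ((\f.(\g.(\h.(f (g h))))) s)) h)))) q)
Step 10: (((p (p (\g.(\h.(s (g h)))))) (\h.(s ((p (\g.(\h.(s (g h))))) h)))) q)

Answer: (((p (p (\g.(\h.(s (g h)))))) (\h.(s ((p (\g.(\h.(s (g h))))) h)))) q)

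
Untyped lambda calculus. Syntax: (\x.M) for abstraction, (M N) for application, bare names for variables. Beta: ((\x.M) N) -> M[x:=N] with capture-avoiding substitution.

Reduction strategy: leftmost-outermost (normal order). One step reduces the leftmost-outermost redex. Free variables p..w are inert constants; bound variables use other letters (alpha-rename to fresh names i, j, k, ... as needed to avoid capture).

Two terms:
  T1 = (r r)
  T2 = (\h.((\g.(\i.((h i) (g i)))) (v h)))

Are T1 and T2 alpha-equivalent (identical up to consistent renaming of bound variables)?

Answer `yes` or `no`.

Term 1: (r r)
Term 2: (\h.((\g.(\i.((h i) (g i)))) (v h)))
Alpha-equivalence: compare structure up to binder renaming.
Result: False

Answer: no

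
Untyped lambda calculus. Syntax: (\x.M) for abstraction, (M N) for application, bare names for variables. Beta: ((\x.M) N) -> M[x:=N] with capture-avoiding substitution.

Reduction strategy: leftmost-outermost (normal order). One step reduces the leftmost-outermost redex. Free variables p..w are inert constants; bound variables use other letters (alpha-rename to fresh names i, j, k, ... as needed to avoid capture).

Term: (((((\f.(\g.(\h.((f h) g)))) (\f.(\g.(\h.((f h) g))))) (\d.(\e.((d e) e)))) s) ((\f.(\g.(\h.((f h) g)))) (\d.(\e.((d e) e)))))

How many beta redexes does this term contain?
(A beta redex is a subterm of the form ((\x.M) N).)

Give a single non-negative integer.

Term: (((((\f.(\g.(\h.((f h) g)))) (\f.(\g.(\h.((f h) g))))) (\d.(\e.((d e) e)))) s) ((\f.(\g.(\h.((f h) g)))) (\d.(\e.((d e) e)))))
  Redex: ((\f.(\g.(\h.((f h) g)))) (\f.(\g.(\h.((f h) g)))))
  Redex: ((\f.(\g.(\h.((f h) g)))) (\d.(\e.((d e) e))))
Total redexes: 2

Answer: 2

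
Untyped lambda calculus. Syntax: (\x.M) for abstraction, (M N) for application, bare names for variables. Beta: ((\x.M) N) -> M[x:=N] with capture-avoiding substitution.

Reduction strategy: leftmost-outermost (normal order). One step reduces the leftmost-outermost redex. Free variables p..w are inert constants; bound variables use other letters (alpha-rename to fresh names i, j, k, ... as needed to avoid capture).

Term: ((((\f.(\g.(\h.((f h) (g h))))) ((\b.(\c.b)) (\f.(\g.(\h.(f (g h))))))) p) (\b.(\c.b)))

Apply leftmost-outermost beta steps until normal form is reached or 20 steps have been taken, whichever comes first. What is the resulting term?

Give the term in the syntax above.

Step 0: ((((\f.(\g.(\h.((f h) (g h))))) ((\b.(\c.b)) (\f.(\g.(\h.(f (g h))))))) p) (\b.(\c.b)))
Step 1: (((\g.(\h.((((\b.(\c.b)) (\f.(\g.(\h.(f (g h)))))) h) (g h)))) p) (\b.(\c.b)))
Step 2: ((\h.((((\b.(\c.b)) (\f.(\g.(\h.(f (g h)))))) h) (p h))) (\b.(\c.b)))
Step 3: ((((\b.(\c.b)) (\f.(\g.(\h.(f (g h)))))) (\b.(\c.b))) (p (\b.(\c.b))))
Step 4: (((\c.(\f.(\g.(\h.(f (g h)))))) (\b.(\c.b))) (p (\b.(\c.b))))
Step 5: ((\f.(\g.(\h.(f (g h))))) (p (\b.(\c.b))))
Step 6: (\g.(\h.((p (\b.(\c.b))) (g h))))

Answer: (\g.(\h.((p (\b.(\c.b))) (g h))))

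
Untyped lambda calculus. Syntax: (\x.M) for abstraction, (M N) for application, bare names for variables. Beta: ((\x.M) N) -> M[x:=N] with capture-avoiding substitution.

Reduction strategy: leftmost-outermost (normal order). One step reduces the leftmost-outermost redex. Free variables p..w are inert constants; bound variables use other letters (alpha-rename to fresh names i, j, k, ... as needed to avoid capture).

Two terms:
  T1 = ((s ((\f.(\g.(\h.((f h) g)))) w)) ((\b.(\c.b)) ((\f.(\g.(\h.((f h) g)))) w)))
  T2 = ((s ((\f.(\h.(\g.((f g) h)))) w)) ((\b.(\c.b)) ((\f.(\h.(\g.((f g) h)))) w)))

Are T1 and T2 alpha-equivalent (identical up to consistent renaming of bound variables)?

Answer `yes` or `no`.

Answer: yes

Derivation:
Term 1: ((s ((\f.(\g.(\h.((f h) g)))) w)) ((\b.(\c.b)) ((\f.(\g.(\h.((f h) g)))) w)))
Term 2: ((s ((\f.(\h.(\g.((f g) h)))) w)) ((\b.(\c.b)) ((\f.(\h.(\g.((f g) h)))) w)))
Alpha-equivalence: compare structure up to binder renaming.
Result: True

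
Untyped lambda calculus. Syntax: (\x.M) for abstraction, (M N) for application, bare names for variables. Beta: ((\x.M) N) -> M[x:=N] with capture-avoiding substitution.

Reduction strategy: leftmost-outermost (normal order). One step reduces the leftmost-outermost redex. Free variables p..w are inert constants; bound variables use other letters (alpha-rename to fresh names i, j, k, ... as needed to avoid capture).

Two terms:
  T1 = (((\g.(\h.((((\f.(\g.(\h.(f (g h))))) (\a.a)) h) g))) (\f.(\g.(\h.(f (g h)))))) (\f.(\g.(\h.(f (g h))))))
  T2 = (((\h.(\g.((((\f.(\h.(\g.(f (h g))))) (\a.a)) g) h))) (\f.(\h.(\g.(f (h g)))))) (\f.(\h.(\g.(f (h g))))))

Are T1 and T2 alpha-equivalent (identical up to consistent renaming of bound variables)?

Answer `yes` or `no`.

Term 1: (((\g.(\h.((((\f.(\g.(\h.(f (g h))))) (\a.a)) h) g))) (\f.(\g.(\h.(f (g h)))))) (\f.(\g.(\h.(f (g h))))))
Term 2: (((\h.(\g.((((\f.(\h.(\g.(f (h g))))) (\a.a)) g) h))) (\f.(\h.(\g.(f (h g)))))) (\f.(\h.(\g.(f (h g))))))
Alpha-equivalence: compare structure up to binder renaming.
Result: True

Answer: yes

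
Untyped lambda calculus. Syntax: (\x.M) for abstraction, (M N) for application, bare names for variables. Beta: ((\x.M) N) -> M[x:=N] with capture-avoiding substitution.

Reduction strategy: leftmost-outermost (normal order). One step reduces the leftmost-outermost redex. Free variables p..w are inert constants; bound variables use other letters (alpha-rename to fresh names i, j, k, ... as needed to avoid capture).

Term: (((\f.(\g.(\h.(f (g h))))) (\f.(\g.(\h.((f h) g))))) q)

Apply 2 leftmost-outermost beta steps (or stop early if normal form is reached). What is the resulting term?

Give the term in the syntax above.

Answer: (\h.((\f.(\g.(\h.((f h) g)))) (q h)))

Derivation:
Step 0: (((\f.(\g.(\h.(f (g h))))) (\f.(\g.(\h.((f h) g))))) q)
Step 1: ((\g.(\h.((\f.(\g.(\h.((f h) g)))) (g h)))) q)
Step 2: (\h.((\f.(\g.(\h.((f h) g)))) (q h)))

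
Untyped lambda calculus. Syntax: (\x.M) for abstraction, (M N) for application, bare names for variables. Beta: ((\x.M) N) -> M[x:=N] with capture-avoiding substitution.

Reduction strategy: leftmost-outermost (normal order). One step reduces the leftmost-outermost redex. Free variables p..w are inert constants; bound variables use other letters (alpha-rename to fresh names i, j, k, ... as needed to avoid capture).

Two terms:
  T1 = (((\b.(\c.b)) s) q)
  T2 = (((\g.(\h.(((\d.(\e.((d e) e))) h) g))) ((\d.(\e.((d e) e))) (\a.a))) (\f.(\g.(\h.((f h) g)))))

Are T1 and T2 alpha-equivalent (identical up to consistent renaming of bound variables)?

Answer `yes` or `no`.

Answer: no

Derivation:
Term 1: (((\b.(\c.b)) s) q)
Term 2: (((\g.(\h.(((\d.(\e.((d e) e))) h) g))) ((\d.(\e.((d e) e))) (\a.a))) (\f.(\g.(\h.((f h) g)))))
Alpha-equivalence: compare structure up to binder renaming.
Result: False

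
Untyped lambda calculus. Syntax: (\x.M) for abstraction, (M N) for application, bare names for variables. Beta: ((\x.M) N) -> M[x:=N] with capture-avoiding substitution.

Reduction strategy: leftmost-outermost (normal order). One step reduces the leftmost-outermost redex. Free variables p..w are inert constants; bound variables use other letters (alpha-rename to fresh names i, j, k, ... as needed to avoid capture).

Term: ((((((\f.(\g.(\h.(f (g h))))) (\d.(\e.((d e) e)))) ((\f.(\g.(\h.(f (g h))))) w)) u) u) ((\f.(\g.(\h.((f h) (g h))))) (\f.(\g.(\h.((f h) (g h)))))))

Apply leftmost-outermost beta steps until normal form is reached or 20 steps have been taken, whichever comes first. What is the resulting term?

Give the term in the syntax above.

Step 0: ((((((\f.(\g.(\h.(f (g h))))) (\d.(\e.((d e) e)))) ((\f.(\g.(\h.(f (g h))))) w)) u) u) ((\f.(\g.(\h.((f h) (g h))))) (\f.(\g.(\h.((f h) (g h)))))))
Step 1: (((((\g.(\h.((\d.(\e.((d e) e))) (g h)))) ((\f.(\g.(\h.(f (g h))))) w)) u) u) ((\f.(\g.(\h.((f h) (g h))))) (\f.(\g.(\h.((f h) (g h)))))))
Step 2: ((((\h.((\d.(\e.((d e) e))) (((\f.(\g.(\h.(f (g h))))) w) h))) u) u) ((\f.(\g.(\h.((f h) (g h))))) (\f.(\g.(\h.((f h) (g h)))))))
Step 3: ((((\d.(\e.((d e) e))) (((\f.(\g.(\h.(f (g h))))) w) u)) u) ((\f.(\g.(\h.((f h) (g h))))) (\f.(\g.(\h.((f h) (g h)))))))
Step 4: (((\e.(((((\f.(\g.(\h.(f (g h))))) w) u) e) e)) u) ((\f.(\g.(\h.((f h) (g h))))) (\f.(\g.(\h.((f h) (g h)))))))
Step 5: ((((((\f.(\g.(\h.(f (g h))))) w) u) u) u) ((\f.(\g.(\h.((f h) (g h))))) (\f.(\g.(\h.((f h) (g h)))))))
Step 6: (((((\g.(\h.(w (g h)))) u) u) u) ((\f.(\g.(\h.((f h) (g h))))) (\f.(\g.(\h.((f h) (g h)))))))
Step 7: ((((\h.(w (u h))) u) u) ((\f.(\g.(\h.((f h) (g h))))) (\f.(\g.(\h.((f h) (g h)))))))
Step 8: (((w (u u)) u) ((\f.(\g.(\h.((f h) (g h))))) (\f.(\g.(\h.((f h) (g h)))))))
Step 9: (((w (u u)) u) (\g.(\h.(((\f.(\g.(\h.((f h) (g h))))) h) (g h)))))
Step 10: (((w (u u)) u) (\g.(\h.((\g.(\i.((h i) (g i)))) (g h)))))
Step 11: (((w (u u)) u) (\g.(\h.(\i.((h i) ((g h) i))))))

Answer: (((w (u u)) u) (\g.(\h.(\i.((h i) ((g h) i))))))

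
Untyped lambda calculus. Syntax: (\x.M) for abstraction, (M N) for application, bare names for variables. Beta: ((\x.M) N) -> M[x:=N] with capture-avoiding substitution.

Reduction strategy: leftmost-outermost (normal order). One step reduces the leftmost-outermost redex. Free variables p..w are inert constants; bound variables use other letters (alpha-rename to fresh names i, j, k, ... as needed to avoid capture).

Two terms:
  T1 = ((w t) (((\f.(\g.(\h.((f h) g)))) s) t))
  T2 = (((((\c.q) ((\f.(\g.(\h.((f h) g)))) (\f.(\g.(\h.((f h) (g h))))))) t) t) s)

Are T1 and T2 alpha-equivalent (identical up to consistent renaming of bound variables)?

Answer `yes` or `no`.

Answer: no

Derivation:
Term 1: ((w t) (((\f.(\g.(\h.((f h) g)))) s) t))
Term 2: (((((\c.q) ((\f.(\g.(\h.((f h) g)))) (\f.(\g.(\h.((f h) (g h))))))) t) t) s)
Alpha-equivalence: compare structure up to binder renaming.
Result: False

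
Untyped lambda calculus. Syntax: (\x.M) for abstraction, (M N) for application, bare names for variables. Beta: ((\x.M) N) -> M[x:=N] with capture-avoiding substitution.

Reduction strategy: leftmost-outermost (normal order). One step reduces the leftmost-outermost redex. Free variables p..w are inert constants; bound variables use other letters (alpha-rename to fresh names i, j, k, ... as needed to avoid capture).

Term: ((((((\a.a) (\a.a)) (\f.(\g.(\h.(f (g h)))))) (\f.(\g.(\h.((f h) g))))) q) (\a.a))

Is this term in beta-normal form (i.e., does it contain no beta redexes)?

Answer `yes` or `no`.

Answer: no

Derivation:
Term: ((((((\a.a) (\a.a)) (\f.(\g.(\h.(f (g h)))))) (\f.(\g.(\h.((f h) g))))) q) (\a.a))
Found 1 beta redex(es).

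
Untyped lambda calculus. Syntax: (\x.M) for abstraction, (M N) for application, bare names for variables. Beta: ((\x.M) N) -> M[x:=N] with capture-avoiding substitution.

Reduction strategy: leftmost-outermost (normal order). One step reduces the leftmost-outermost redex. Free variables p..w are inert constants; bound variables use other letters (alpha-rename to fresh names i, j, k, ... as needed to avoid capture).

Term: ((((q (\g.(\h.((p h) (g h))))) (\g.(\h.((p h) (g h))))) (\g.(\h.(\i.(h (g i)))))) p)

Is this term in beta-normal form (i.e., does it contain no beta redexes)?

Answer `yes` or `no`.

Answer: yes

Derivation:
Term: ((((q (\g.(\h.((p h) (g h))))) (\g.(\h.((p h) (g h))))) (\g.(\h.(\i.(h (g i)))))) p)
No beta redexes found.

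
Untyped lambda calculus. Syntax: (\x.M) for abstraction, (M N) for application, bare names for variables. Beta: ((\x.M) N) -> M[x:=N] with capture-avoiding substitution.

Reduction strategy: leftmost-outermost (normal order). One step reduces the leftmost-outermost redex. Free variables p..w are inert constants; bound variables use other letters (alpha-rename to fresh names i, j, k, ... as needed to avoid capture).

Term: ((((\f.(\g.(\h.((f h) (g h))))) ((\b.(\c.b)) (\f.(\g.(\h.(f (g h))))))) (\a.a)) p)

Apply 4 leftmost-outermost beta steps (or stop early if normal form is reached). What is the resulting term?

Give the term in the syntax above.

Step 0: ((((\f.(\g.(\h.((f h) (g h))))) ((\b.(\c.b)) (\f.(\g.(\h.(f (g h))))))) (\a.a)) p)
Step 1: (((\g.(\h.((((\b.(\c.b)) (\f.(\g.(\h.(f (g h)))))) h) (g h)))) (\a.a)) p)
Step 2: ((\h.((((\b.(\c.b)) (\f.(\g.(\h.(f (g h)))))) h) ((\a.a) h))) p)
Step 3: ((((\b.(\c.b)) (\f.(\g.(\h.(f (g h)))))) p) ((\a.a) p))
Step 4: (((\c.(\f.(\g.(\h.(f (g h)))))) p) ((\a.a) p))

Answer: (((\c.(\f.(\g.(\h.(f (g h)))))) p) ((\a.a) p))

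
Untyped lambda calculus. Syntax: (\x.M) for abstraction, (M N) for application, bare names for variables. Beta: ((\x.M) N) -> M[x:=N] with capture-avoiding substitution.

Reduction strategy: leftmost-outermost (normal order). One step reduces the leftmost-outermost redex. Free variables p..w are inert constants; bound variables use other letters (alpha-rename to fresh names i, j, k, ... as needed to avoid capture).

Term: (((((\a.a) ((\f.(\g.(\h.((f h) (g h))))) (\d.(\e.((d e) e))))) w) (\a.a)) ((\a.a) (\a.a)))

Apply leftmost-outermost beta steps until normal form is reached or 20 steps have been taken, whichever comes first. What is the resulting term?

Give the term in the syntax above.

Answer: (((w (\a.a)) (w (\a.a))) (\a.a))

Derivation:
Step 0: (((((\a.a) ((\f.(\g.(\h.((f h) (g h))))) (\d.(\e.((d e) e))))) w) (\a.a)) ((\a.a) (\a.a)))
Step 1: (((((\f.(\g.(\h.((f h) (g h))))) (\d.(\e.((d e) e)))) w) (\a.a)) ((\a.a) (\a.a)))
Step 2: ((((\g.(\h.(((\d.(\e.((d e) e))) h) (g h)))) w) (\a.a)) ((\a.a) (\a.a)))
Step 3: (((\h.(((\d.(\e.((d e) e))) h) (w h))) (\a.a)) ((\a.a) (\a.a)))
Step 4: ((((\d.(\e.((d e) e))) (\a.a)) (w (\a.a))) ((\a.a) (\a.a)))
Step 5: (((\e.(((\a.a) e) e)) (w (\a.a))) ((\a.a) (\a.a)))
Step 6: ((((\a.a) (w (\a.a))) (w (\a.a))) ((\a.a) (\a.a)))
Step 7: (((w (\a.a)) (w (\a.a))) ((\a.a) (\a.a)))
Step 8: (((w (\a.a)) (w (\a.a))) (\a.a))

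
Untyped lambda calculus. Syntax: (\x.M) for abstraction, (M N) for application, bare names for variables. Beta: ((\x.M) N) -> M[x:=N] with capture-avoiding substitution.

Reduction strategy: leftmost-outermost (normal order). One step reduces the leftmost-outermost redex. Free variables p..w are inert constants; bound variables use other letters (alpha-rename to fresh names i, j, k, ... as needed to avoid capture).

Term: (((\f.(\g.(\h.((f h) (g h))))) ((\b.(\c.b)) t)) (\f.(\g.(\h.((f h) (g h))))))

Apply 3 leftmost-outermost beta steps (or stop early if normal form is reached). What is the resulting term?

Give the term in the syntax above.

Answer: (\h.(((\c.t) h) ((\f.(\g.(\h.((f h) (g h))))) h)))

Derivation:
Step 0: (((\f.(\g.(\h.((f h) (g h))))) ((\b.(\c.b)) t)) (\f.(\g.(\h.((f h) (g h))))))
Step 1: ((\g.(\h.((((\b.(\c.b)) t) h) (g h)))) (\f.(\g.(\h.((f h) (g h))))))
Step 2: (\h.((((\b.(\c.b)) t) h) ((\f.(\g.(\h.((f h) (g h))))) h)))
Step 3: (\h.(((\c.t) h) ((\f.(\g.(\h.((f h) (g h))))) h)))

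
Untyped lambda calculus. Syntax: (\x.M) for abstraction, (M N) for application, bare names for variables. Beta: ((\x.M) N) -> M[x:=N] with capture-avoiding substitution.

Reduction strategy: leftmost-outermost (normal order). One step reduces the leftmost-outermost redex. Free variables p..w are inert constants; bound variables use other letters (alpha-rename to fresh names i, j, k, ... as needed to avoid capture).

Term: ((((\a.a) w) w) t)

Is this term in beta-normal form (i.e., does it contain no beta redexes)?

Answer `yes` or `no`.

Answer: no

Derivation:
Term: ((((\a.a) w) w) t)
Found 1 beta redex(es).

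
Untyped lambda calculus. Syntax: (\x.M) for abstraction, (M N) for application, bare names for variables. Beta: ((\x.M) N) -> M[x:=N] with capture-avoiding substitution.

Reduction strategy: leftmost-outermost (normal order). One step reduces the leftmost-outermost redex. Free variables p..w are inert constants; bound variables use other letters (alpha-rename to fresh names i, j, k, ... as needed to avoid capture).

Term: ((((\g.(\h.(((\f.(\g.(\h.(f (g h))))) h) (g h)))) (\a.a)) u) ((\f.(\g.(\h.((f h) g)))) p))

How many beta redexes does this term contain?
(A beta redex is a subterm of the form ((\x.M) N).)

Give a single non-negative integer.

Term: ((((\g.(\h.(((\f.(\g.(\h.(f (g h))))) h) (g h)))) (\a.a)) u) ((\f.(\g.(\h.((f h) g)))) p))
  Redex: ((\g.(\h.(((\f.(\g.(\h.(f (g h))))) h) (g h)))) (\a.a))
  Redex: ((\f.(\g.(\h.(f (g h))))) h)
  Redex: ((\f.(\g.(\h.((f h) g)))) p)
Total redexes: 3

Answer: 3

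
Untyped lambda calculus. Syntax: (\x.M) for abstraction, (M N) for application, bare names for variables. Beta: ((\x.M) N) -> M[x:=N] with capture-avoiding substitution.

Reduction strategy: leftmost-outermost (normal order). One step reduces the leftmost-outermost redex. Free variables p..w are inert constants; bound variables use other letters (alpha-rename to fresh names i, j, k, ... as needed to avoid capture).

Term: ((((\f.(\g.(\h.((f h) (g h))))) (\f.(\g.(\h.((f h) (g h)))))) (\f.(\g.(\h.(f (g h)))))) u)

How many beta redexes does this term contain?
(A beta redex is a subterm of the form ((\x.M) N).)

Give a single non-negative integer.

Answer: 1

Derivation:
Term: ((((\f.(\g.(\h.((f h) (g h))))) (\f.(\g.(\h.((f h) (g h)))))) (\f.(\g.(\h.(f (g h)))))) u)
  Redex: ((\f.(\g.(\h.((f h) (g h))))) (\f.(\g.(\h.((f h) (g h))))))
Total redexes: 1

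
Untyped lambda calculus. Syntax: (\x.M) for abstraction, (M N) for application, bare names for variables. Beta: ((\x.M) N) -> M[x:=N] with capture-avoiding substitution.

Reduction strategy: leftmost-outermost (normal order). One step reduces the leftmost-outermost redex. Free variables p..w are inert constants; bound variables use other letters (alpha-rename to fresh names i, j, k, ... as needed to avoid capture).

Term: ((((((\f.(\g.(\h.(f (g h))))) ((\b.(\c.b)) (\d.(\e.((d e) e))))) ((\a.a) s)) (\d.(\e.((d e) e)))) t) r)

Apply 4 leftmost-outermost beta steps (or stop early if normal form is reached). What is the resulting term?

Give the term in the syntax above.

Step 0: ((((((\f.(\g.(\h.(f (g h))))) ((\b.(\c.b)) (\d.(\e.((d e) e))))) ((\a.a) s)) (\d.(\e.((d e) e)))) t) r)
Step 1: (((((\g.(\h.(((\b.(\c.b)) (\d.(\e.((d e) e)))) (g h)))) ((\a.a) s)) (\d.(\e.((d e) e)))) t) r)
Step 2: ((((\h.(((\b.(\c.b)) (\d.(\e.((d e) e)))) (((\a.a) s) h))) (\d.(\e.((d e) e)))) t) r)
Step 3: (((((\b.(\c.b)) (\d.(\e.((d e) e)))) (((\a.a) s) (\d.(\e.((d e) e))))) t) r)
Step 4: ((((\c.(\d.(\e.((d e) e)))) (((\a.a) s) (\d.(\e.((d e) e))))) t) r)

Answer: ((((\c.(\d.(\e.((d e) e)))) (((\a.a) s) (\d.(\e.((d e) e))))) t) r)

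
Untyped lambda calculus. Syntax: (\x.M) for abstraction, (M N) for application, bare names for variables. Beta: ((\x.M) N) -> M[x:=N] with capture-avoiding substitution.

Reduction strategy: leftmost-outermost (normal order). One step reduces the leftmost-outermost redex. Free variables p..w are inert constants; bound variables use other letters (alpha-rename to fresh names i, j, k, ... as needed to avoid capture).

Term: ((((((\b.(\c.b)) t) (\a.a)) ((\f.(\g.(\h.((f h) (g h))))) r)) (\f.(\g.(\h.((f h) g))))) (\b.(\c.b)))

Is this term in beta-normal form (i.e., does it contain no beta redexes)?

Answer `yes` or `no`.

Term: ((((((\b.(\c.b)) t) (\a.a)) ((\f.(\g.(\h.((f h) (g h))))) r)) (\f.(\g.(\h.((f h) g))))) (\b.(\c.b)))
Found 2 beta redex(es).

Answer: no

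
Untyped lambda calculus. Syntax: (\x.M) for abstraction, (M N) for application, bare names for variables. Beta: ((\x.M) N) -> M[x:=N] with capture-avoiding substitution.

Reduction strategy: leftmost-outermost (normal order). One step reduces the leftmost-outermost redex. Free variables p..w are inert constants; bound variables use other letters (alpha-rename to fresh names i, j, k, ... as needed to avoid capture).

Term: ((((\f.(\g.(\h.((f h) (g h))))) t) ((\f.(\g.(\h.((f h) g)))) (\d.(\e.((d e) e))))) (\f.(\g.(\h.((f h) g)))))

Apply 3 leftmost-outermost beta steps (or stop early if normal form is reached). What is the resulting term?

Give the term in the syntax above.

Step 0: ((((\f.(\g.(\h.((f h) (g h))))) t) ((\f.(\g.(\h.((f h) g)))) (\d.(\e.((d e) e))))) (\f.(\g.(\h.((f h) g)))))
Step 1: (((\g.(\h.((t h) (g h)))) ((\f.(\g.(\h.((f h) g)))) (\d.(\e.((d e) e))))) (\f.(\g.(\h.((f h) g)))))
Step 2: ((\h.((t h) (((\f.(\g.(\h.((f h) g)))) (\d.(\e.((d e) e)))) h))) (\f.(\g.(\h.((f h) g)))))
Step 3: ((t (\f.(\g.(\h.((f h) g))))) (((\f.(\g.(\h.((f h) g)))) (\d.(\e.((d e) e)))) (\f.(\g.(\h.((f h) g))))))

Answer: ((t (\f.(\g.(\h.((f h) g))))) (((\f.(\g.(\h.((f h) g)))) (\d.(\e.((d e) e)))) (\f.(\g.(\h.((f h) g))))))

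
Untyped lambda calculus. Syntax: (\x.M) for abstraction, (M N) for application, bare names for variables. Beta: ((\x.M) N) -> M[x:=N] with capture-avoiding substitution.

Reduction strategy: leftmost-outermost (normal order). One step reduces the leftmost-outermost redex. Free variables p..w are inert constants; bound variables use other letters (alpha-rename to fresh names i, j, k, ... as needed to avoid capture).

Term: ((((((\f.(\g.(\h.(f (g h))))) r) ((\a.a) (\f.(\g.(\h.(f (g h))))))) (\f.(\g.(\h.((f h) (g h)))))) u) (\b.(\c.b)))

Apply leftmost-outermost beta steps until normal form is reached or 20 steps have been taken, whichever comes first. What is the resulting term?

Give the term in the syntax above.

Step 0: ((((((\f.(\g.(\h.(f (g h))))) r) ((\a.a) (\f.(\g.(\h.(f (g h))))))) (\f.(\g.(\h.((f h) (g h)))))) u) (\b.(\c.b)))
Step 1: (((((\g.(\h.(r (g h)))) ((\a.a) (\f.(\g.(\h.(f (g h))))))) (\f.(\g.(\h.((f h) (g h)))))) u) (\b.(\c.b)))
Step 2: ((((\h.(r (((\a.a) (\f.(\g.(\h.(f (g h)))))) h))) (\f.(\g.(\h.((f h) (g h)))))) u) (\b.(\c.b)))
Step 3: (((r (((\a.a) (\f.(\g.(\h.(f (g h)))))) (\f.(\g.(\h.((f h) (g h))))))) u) (\b.(\c.b)))
Step 4: (((r ((\f.(\g.(\h.(f (g h))))) (\f.(\g.(\h.((f h) (g h))))))) u) (\b.(\c.b)))
Step 5: (((r (\g.(\h.((\f.(\g.(\h.((f h) (g h))))) (g h))))) u) (\b.(\c.b)))
Step 6: (((r (\g.(\h.(\i.(\j.(((g h) j) (i j))))))) u) (\b.(\c.b)))

Answer: (((r (\g.(\h.(\i.(\j.(((g h) j) (i j))))))) u) (\b.(\c.b)))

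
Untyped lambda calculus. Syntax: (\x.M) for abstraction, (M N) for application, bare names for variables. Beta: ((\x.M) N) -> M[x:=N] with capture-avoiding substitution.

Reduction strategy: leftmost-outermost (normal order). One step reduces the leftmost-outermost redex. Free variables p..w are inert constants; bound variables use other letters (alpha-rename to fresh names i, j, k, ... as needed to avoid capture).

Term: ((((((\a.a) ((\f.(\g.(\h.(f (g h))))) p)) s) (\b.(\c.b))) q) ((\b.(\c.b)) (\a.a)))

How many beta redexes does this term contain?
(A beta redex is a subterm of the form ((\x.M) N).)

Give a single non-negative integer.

Term: ((((((\a.a) ((\f.(\g.(\h.(f (g h))))) p)) s) (\b.(\c.b))) q) ((\b.(\c.b)) (\a.a)))
  Redex: ((\a.a) ((\f.(\g.(\h.(f (g h))))) p))
  Redex: ((\f.(\g.(\h.(f (g h))))) p)
  Redex: ((\b.(\c.b)) (\a.a))
Total redexes: 3

Answer: 3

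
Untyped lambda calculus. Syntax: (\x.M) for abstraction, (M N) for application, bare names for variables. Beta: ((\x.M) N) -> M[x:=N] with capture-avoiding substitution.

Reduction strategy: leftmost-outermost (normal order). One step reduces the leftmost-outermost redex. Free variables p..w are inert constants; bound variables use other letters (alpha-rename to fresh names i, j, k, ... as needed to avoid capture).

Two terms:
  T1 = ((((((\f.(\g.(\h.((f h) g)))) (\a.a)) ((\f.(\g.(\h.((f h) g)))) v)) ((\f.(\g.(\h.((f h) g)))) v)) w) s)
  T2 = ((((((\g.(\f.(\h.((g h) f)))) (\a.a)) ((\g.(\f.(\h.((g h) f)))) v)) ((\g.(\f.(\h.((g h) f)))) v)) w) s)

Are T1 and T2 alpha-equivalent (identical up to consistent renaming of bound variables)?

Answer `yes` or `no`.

Answer: yes

Derivation:
Term 1: ((((((\f.(\g.(\h.((f h) g)))) (\a.a)) ((\f.(\g.(\h.((f h) g)))) v)) ((\f.(\g.(\h.((f h) g)))) v)) w) s)
Term 2: ((((((\g.(\f.(\h.((g h) f)))) (\a.a)) ((\g.(\f.(\h.((g h) f)))) v)) ((\g.(\f.(\h.((g h) f)))) v)) w) s)
Alpha-equivalence: compare structure up to binder renaming.
Result: True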